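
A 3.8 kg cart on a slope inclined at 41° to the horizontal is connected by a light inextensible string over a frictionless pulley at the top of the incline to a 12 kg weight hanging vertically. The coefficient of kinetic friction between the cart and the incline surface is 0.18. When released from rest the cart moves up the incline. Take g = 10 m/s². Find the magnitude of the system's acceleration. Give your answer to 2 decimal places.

For the cart on the incline: the weight component along the slope is m₁g sin 41° = 3.8 × 10 × 0.6561 = 24.932 N and the normal force is N = m₁g cos 41° = 28.679 N.
Kinetic friction opposes the cart's motion up the incline: f = μN = 0.18 × 28.679 = 5.162 N acting down the slope.
Newton's second law for the cart (up-slope positive): T − 24.932 − 5.162 = 3.8 a. For the hanging weight (downward positive): 12 × 10 − T = 12 a.
Adding the two equations eliminates T: 89.906 = 15.8 a, so a = 5.6903 m/s².

5.69 m/s²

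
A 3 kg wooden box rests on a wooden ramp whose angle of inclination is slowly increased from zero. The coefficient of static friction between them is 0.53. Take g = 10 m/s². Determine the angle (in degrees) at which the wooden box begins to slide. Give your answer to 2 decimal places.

27.92°

At the threshold of sliding, static friction is at its maximum μ_s N and exactly balances the weight component along the incline: mg sin θ = μ_s mg cos θ.
Hence tan θ = μ_s = 0.53, so θ = arctan(0.53) = 27.9236°.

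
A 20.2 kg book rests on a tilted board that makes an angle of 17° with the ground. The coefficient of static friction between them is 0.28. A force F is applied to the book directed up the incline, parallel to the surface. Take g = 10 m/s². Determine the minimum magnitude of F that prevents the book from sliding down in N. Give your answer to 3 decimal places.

4.970 N

The normal force is N = mg cos 17° = 193.174 N. With F at its minimum the book is on the verge of sliding down, so static friction is at its maximum μ_s N = 0.28 × 193.174 = 54.089 N and acts up the slope.
Equilibrium along the incline: F + μ_s N = mg sin 17°, so F = 59.059 − 54.089 = 4.970 N.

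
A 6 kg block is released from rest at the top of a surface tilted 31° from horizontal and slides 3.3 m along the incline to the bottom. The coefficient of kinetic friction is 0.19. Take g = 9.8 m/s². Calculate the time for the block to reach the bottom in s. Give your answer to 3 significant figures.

1.38 s

The weight component along the incline is mg sin 31° = 30.284 N and the normal force is N = mg cos 31° = 50.401 N.
Friction up the slope is f = μN = 0.19 × 50.401 = 9.576 N, so the net downslope force is 30.284 − 9.576 = 20.708 N and a = 20.708 / 6 = 3.4513 m/s².
Starting from rest, L = ½at², so t = √(2L/a) = √(2 × 3.3 / 3.4513) = 1.3829 s.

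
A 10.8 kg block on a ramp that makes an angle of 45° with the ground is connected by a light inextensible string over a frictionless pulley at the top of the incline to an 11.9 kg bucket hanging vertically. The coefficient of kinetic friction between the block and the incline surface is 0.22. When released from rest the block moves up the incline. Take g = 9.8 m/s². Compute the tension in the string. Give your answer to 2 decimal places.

103.35 N

For the block on the incline: the weight component along the slope is m₁g sin 45° = 10.8 × 9.8 × 0.7071 = 74.839 N and the normal force is N = m₁g cos 45° = 74.840 N.
Kinetic friction opposes the block's motion up the incline: f = μN = 0.22 × 74.840 = 16.465 N acting down the slope.
Newton's second law for the block (up-slope positive): T − 74.839 − 16.465 = 10.8 a. For the hanging bucket (downward positive): 11.9 × 9.8 − T = 11.9 a.
Adding the two equations eliminates T: 25.316 = 22.7 a, so a = 1.1152 m/s².
Then from the hanging bucket's equation, T = 11.9 × (9.8 − 1.1152) = 103.349 N.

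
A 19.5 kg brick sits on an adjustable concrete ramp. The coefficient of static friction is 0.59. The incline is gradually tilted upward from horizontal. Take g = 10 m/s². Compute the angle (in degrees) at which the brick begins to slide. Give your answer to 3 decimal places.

30.541°

At the threshold of sliding, static friction is at its maximum μ_s N and exactly balances the weight component along the incline: mg sin θ = μ_s mg cos θ.
Hence tan θ = μ_s = 0.59, so θ = arctan(0.59) = 30.5406°.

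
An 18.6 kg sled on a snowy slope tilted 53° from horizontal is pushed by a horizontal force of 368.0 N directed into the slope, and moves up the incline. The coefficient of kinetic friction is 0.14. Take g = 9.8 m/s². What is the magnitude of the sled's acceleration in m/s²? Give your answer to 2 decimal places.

The horizontal push has components F cos 53° = 368.0 × 0.6018 = 221.462 N up the incline and F sin 53° = 368.0 × 0.7986 = 293.885 N pressing into the surface.
The normal force is therefore N = mg cos 53° + F sin 53° = 109.696 + 293.885 = 403.581 N, and kinetic friction down the slope is μN = 0.14 × 403.581 = 56.501 N.
Along the incline: F cos 53° − mg sin 53° − μN = ma, so 221.462 − 145.569 − 56.501 = 18.6 a, giving a = 1.0426 m/s².

1.04 m/s²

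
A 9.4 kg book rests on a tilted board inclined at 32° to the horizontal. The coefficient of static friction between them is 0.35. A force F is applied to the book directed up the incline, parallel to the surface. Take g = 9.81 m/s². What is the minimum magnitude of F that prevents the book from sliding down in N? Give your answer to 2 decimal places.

The normal force is N = mg cos 32° = 78.202 N. With F at its minimum the book is on the verge of sliding down, so static friction is at its maximum μ_s N = 0.35 × 78.202 = 27.371 N and acts up the slope.
Equilibrium along the incline: F + μ_s N = mg sin 32°, so F = 48.866 − 27.371 = 21.495 N.

21.50 N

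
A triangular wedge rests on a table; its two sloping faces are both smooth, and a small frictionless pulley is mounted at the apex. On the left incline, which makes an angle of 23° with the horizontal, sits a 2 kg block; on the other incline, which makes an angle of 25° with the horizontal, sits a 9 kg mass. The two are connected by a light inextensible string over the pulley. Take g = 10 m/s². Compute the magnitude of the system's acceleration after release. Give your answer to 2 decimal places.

2.75 m/s²

Resolve each weight along its own incline: the 2 kg mass has component 2 × 10 × sin 23° = 7.815 N down its slope, and the 9 kg mass has 9 × 10 × sin 25° = 38.036 N down its slope.
The 9 kg side's 38.036 N exceeds the other side's 7.815 N, so that mass slides down and the 2 kg mass slides up. Taking that direction as positive, Newton's second law for the whole system gives 38.036 − 7.815 = (2 + 9) a, so a = 30.221 / 11 = 2.7474 m/s².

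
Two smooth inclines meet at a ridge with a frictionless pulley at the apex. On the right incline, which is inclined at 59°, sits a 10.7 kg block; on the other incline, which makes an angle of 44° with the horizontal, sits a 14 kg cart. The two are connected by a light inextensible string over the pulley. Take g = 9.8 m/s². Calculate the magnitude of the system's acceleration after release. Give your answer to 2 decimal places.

0.22 m/s²

Resolve each weight along its own incline: the 10.7 kg mass has component 10.7 × 9.8 × sin 59° = 89.883 N down its slope, and the 14 kg mass has 14 × 9.8 × sin 44° = 95.307 N down its slope.
The 14 kg side's 95.307 N exceeds the other side's 89.883 N, so that mass slides down and the 10.7 kg mass slides up. Taking that direction as positive, Newton's second law for the whole system gives 95.307 − 89.883 = (10.7 + 14) a, so a = 5.424 / 24.7 = 0.2196 m/s².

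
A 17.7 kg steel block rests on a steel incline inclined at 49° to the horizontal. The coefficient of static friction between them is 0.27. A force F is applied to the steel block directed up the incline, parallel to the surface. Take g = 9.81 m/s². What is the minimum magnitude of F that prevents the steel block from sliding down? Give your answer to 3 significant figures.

100 N

The normal force is N = mg cos 49° = 113.916 N. With F at its minimum the steel block is on the verge of sliding down, so static friction is at its maximum μ_s N = 0.27 × 113.916 = 30.757 N and acts up the slope.
Equilibrium along the incline: F + μ_s N = mg sin 49°, so F = 131.046 − 30.757 = 100.289 N.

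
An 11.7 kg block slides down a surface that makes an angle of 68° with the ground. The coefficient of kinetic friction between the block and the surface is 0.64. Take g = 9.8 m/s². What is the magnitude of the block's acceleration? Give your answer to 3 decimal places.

Resolving the weight along the incline: the component pulling the block down the slope is mg sin 68° = 11.7 × 9.8 × 0.9272 = 106.313 N, and the normal force is N = mg cos 68° = 11.7 × 9.8 × 0.3746 = 42.952 N.
Kinetic friction acts up the slope with magnitude f = μN = 0.64 × 42.952 = 27.489 N.
Net force along the incline is 106.313 − 27.489 = 78.824 N, so a = 78.824 / 11.7 = 6.7371 m/s².

6.737 m/s²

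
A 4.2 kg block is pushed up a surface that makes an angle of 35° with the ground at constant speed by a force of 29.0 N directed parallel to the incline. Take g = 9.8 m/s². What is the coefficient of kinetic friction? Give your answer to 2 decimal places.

At constant speed ΣF = 0 along the incline. The applied 29.0 N acts up the slope; the weight component mg sin 35° = 23.608 N and kinetic friction μN both act down the slope.
So 29.0 = 23.608 + μ × 33.716, giving μ = (29.0 − 23.608) / 33.716 = 0.1599.

0.16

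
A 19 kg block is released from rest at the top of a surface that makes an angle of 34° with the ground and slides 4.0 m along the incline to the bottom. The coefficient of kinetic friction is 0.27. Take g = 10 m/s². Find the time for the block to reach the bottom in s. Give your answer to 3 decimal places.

1.545 s

The weight component along the incline is mg sin 34° = 106.247 N and the normal force is N = mg cos 34° = 157.517 N.
Friction up the slope is f = μN = 0.27 × 157.517 = 42.530 N, so the net downslope force is 106.247 − 42.530 = 63.717 N and a = 63.717 / 19 = 3.3535 m/s².
Starting from rest, L = ½at², so t = √(2L/a) = √(2 × 4.0 / 3.3535) = 1.5445 s.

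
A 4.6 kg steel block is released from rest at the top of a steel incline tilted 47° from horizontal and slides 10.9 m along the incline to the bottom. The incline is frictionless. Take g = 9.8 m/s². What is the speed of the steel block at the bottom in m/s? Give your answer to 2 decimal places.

12.50 m/s

The weight component along the incline is mg sin 47° = 32.969 N and the normal force is N = mg cos 47° = 30.744 N.
With no friction, a = g sin 47° = 7.1673 m/s².
Starting from rest over a distance of 10.9 m, v² = 2aL = 2 × 7.1673 × 10.9 = 156.2471, so v = 12.4999 m/s.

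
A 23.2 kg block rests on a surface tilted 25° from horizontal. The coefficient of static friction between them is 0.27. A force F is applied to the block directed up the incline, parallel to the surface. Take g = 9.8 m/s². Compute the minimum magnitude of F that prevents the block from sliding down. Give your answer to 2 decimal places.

40.45 N

The normal force is N = mg cos 25° = 206.058 N. With F at its minimum the block is on the verge of sliding down, so static friction is at its maximum μ_s N = 0.27 × 206.058 = 55.636 N and acts up the slope.
Equilibrium along the incline: F + μ_s N = mg sin 25°, so F = 96.086 − 55.636 = 40.450 N.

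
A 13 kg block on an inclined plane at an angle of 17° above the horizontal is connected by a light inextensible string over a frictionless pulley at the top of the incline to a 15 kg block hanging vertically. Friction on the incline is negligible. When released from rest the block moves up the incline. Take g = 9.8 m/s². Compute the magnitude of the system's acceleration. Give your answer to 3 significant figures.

3.92 m/s²

For the block on the incline: the weight component along the slope is m₁g sin 17° = 13 × 9.8 × 0.2924 = 37.252 N and the normal force is N = m₁g cos 17° = 121.833 N.
Newton's second law for the block (up-slope positive): T − 37.252 = 13 a. For the hanging block (downward positive): 15 × 9.8 − T = 15 a.
Adding the two equations eliminates T: 109.748 = 28 a, so a = 3.9196 m/s².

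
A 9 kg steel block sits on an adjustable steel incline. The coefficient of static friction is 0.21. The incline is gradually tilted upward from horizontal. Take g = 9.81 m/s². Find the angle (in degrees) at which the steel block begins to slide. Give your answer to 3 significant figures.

At the threshold of sliding, static friction is at its maximum μ_s N and exactly balances the weight component along the incline: mg sin θ = μ_s mg cos θ.
Hence tan θ = μ_s = 0.21, so θ = arctan(0.21) = 11.8598°.

11.9°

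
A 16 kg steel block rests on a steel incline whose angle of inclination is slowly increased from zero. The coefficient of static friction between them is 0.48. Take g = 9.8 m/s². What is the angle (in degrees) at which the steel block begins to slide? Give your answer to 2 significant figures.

At the threshold of sliding, static friction is at its maximum μ_s N and exactly balances the weight component along the incline: mg sin θ = μ_s mg cos θ.
Hence tan θ = μ_s = 0.48, so θ = arctan(0.48) = 25.6410°.

26°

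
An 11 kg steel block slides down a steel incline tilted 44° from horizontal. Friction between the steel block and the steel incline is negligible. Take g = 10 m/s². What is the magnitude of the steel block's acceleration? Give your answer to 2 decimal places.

Resolving the weight along the incline: the component pulling the steel block down the slope is mg sin 44° = 11 × 10 × 0.6947 = 76.417 N, and the normal force is N = mg cos 44° = 11 × 10 × 0.7193 = 79.123 N.
With no friction the net force along the incline is 76.417 N, so a = g sin 44° = 76.417 / 11 = 6.9470 m/s².

6.95 m/s²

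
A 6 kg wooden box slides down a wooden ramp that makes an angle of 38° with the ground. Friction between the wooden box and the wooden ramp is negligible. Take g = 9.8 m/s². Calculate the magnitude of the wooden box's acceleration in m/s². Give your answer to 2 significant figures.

6.0 m/s²

Resolving the weight along the incline: the component pulling the wooden box down the slope is mg sin 38° = 6 × 9.8 × 0.6157 = 36.203 N, and the normal force is N = mg cos 38° = 6 × 9.8 × 0.7880 = 46.334 N.
With no friction the net force along the incline is 36.203 N, so a = g sin 38° = 36.203 / 6 = 6.0338 m/s².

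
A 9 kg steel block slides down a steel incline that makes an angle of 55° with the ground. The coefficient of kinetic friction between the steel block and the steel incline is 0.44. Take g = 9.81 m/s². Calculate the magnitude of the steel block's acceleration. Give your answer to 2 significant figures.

5.6 m/s²

Resolving the weight along the incline: the component pulling the steel block down the slope is mg sin 55° = 9 × 9.81 × 0.8192 = 72.327 N, and the normal force is N = mg cos 55° = 9 × 9.81 × 0.5736 = 50.643 N.
Kinetic friction acts up the slope with magnitude f = μN = 0.44 × 50.643 = 22.283 N.
Net force along the incline is 72.327 − 22.283 = 50.044 N, so a = 50.044 / 9 = 5.5604 m/s².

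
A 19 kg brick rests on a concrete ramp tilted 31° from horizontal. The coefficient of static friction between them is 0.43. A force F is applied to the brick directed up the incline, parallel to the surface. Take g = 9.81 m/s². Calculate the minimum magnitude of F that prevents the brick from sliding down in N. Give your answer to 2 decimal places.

The normal force is N = mg cos 31° = 159.767 N. With F at its minimum the brick is on the verge of sliding down, so static friction is at its maximum μ_s N = 0.43 × 159.767 = 68.700 N and acts up the slope.
Equilibrium along the incline: F + μ_s N = mg sin 31°, so F = 95.998 − 68.700 = 27.298 N.

27.30 N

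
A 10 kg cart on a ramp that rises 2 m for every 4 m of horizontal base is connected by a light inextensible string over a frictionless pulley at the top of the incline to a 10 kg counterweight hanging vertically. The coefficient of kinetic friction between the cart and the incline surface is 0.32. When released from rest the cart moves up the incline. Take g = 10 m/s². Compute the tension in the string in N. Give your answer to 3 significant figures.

For the cart on the incline: the weight component along the slope is m₁g sin 26.57° = 10 × 10 × 0.4472 = 44.720 N and the normal force is N = m₁g cos 26.57° = 89.443 N.
Kinetic friction opposes the cart's motion up the incline: f = μN = 0.32 × 89.443 = 28.622 N acting down the slope.
Newton's second law for the cart (up-slope positive): T − 44.720 − 28.622 = 10 a. For the hanging counterweight (downward positive): 10 × 10 − T = 10 a.
Adding the two equations eliminates T: 26.658 = 20 a, so a = 1.3329 m/s².
Then from the hanging counterweight's equation, T = 10 × (10 − 1.3329) = 86.671 N.

86.7 N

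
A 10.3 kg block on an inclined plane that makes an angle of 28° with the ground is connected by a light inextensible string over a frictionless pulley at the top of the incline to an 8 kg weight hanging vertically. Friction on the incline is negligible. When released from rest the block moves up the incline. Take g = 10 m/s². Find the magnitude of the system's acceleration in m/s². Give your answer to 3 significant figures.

For the block on the incline: the weight component along the slope is m₁g sin 28° = 10.3 × 10 × 0.4695 = 48.358 N and the normal force is N = m₁g cos 28° = 90.944 N.
Newton's second law for the block (up-slope positive): T − 48.358 = 10.3 a. For the hanging weight (downward positive): 8 × 10 − T = 8 a.
Adding the two equations eliminates T: 31.642 = 18.3 a, so a = 1.7291 m/s².

1.73 m/s²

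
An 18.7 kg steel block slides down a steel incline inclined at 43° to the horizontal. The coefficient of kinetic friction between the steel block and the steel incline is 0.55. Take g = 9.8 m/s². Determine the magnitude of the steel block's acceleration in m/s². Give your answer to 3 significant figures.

Resolving the weight along the incline: the component pulling the steel block down the slope is mg sin 43° = 18.7 × 9.8 × 0.6820 = 124.983 N, and the normal force is N = mg cos 43° = 18.7 × 9.8 × 0.7314 = 134.036 N.
Kinetic friction acts up the slope with magnitude f = μN = 0.55 × 134.036 = 73.720 N.
Net force along the incline is 124.983 − 73.720 = 51.263 N, so a = 51.263 / 18.7 = 2.7413 m/s².

2.74 m/s²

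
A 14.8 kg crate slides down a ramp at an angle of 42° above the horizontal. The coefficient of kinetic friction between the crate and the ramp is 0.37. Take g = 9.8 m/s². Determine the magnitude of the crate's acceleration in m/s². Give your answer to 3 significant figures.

Resolving the weight along the incline: the component pulling the crate down the slope is mg sin 42° = 14.8 × 9.8 × 0.6691 = 97.046 N, and the normal force is N = mg cos 42° = 14.8 × 9.8 × 0.7431 = 107.779 N.
Kinetic friction acts up the slope with magnitude f = μN = 0.37 × 107.779 = 39.878 N.
Net force along the incline is 97.046 − 39.878 = 57.168 N, so a = 57.168 / 14.8 = 3.8627 m/s².

3.86 m/s²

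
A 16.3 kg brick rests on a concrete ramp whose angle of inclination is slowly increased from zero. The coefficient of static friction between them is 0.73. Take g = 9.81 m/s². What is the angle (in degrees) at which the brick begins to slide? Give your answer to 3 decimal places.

36.129°

At the threshold of sliding, static friction is at its maximum μ_s N and exactly balances the weight component along the incline: mg sin θ = μ_s mg cos θ.
Hence tan θ = μ_s = 0.73, so θ = arctan(0.73) = 36.1294°.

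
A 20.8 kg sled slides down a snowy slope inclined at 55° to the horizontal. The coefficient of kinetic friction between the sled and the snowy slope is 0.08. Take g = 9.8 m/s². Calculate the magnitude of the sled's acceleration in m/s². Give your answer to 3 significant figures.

Resolving the weight along the incline: the component pulling the sled down the slope is mg sin 55° = 20.8 × 9.8 × 0.8192 = 166.986 N, and the normal force is N = mg cos 55° = 20.8 × 9.8 × 0.5736 = 116.923 N.
Kinetic friction acts up the slope with magnitude f = μN = 0.08 × 116.923 = 9.354 N.
Net force along the incline is 166.986 − 9.354 = 157.632 N, so a = 157.632 / 20.8 = 7.5785 m/s².

7.58 m/s²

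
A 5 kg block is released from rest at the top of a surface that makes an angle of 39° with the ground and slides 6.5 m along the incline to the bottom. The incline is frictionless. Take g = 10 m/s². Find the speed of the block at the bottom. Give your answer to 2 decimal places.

9.04 m/s

The weight component along the incline is mg sin 39° = 31.466 N and the normal force is N = mg cos 39° = 38.857 N.
With no friction, a = g sin 39° = 6.2932 m/s².
Starting from rest over a distance of 6.5 m, v² = 2aL = 2 × 6.2932 × 6.5 = 81.8116, so v = 9.0450 m/s.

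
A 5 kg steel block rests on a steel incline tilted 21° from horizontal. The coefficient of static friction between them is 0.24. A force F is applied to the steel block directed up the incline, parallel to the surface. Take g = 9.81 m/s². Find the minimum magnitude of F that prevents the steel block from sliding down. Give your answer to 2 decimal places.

The normal force is N = mg cos 21° = 45.792 N. With F at its minimum the steel block is on the verge of sliding down, so static friction is at its maximum μ_s N = 0.24 × 45.792 = 10.990 N and acts up the slope.
Equilibrium along the incline: F + μ_s N = mg sin 21°, so F = 17.578 − 10.990 = 6.588 N.

6.59 N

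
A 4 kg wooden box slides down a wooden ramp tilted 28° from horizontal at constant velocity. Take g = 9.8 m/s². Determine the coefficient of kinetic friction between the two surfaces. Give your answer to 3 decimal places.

At constant velocity the net force along the incline is zero: mg sin 28° = μ mg cos 28°.
So μ = tan 28° = 0.4695 / 0.8829 = 0.5318.

0.532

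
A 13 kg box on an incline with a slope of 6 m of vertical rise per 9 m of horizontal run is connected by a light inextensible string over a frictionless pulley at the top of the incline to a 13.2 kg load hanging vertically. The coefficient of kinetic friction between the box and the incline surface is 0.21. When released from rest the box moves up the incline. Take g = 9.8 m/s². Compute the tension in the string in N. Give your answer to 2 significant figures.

110 N

For the box on the incline: the weight component along the slope is m₁g sin 33.69° = 13 × 9.8 × 0.5547 = 70.669 N and the normal force is N = m₁g cos 33.69° = 106.003 N.
Kinetic friction opposes the box's motion up the incline: f = μN = 0.21 × 106.003 = 22.261 N acting down the slope.
Newton's second law for the box (up-slope positive): T − 70.669 − 22.261 = 13 a. For the hanging load (downward positive): 13.2 × 9.8 − T = 13.2 a.
Adding the two equations eliminates T: 36.430 = 26.2 a, so a = 1.3905 m/s².
Then from the hanging load's equation, T = 13.2 × (9.8 − 1.3905) = 111.005 N.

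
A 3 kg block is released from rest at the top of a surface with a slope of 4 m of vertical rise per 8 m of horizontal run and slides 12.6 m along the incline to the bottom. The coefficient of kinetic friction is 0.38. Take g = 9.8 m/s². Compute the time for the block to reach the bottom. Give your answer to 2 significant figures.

The weight component along the incline is mg sin 26.57° = 13.148 N and the normal force is N = mg cos 26.57° = 26.296 N.
Friction up the slope is f = μN = 0.38 × 26.296 = 9.992 N, so the net downslope force is 13.148 − 9.992 = 3.156 N and a = 3.156 / 3 = 1.0520 m/s².
Starting from rest, L = ½at², so t = √(2L/a) = √(2 × 12.6 / 1.0520) = 4.8943 s.

4.9 s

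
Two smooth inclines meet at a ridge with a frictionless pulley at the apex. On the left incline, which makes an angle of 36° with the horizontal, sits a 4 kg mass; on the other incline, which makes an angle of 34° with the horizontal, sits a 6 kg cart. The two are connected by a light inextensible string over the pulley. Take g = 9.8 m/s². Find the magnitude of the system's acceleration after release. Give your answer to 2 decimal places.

Resolve each weight along its own incline: the 4 kg mass has component 4 × 9.8 × sin 36° = 23.041 N down its slope, and the 6 kg mass has 6 × 9.8 × sin 34° = 32.881 N down its slope.
The 6 kg side's 32.881 N exceeds the other side's 23.041 N, so that mass slides down and the 4 kg mass slides up. Taking that direction as positive, Newton's second law for the whole system gives 32.881 − 23.041 = (4 + 6) a, so a = 9.840 / 10 = 0.9840 m/s².

0.98 m/s²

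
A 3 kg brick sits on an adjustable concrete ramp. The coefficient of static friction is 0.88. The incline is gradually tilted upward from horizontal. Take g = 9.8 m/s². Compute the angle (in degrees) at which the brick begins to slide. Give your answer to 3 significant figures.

41.3°

At the threshold of sliding, static friction is at its maximum μ_s N and exactly balances the weight component along the incline: mg sin θ = μ_s mg cos θ.
Hence tan θ = μ_s = 0.88, so θ = arctan(0.88) = 41.3478°.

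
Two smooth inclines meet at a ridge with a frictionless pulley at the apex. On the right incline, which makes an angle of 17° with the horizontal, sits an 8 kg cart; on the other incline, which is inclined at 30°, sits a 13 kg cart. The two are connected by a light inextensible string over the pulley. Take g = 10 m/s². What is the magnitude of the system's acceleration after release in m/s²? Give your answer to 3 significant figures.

Resolve each weight along its own incline: the 8 kg mass has component 8 × 10 × sin 17° = 23.390 N down its slope, and the 13 kg mass has 13 × 10 × sin 30° = 65.000 N down its slope.
The 13 kg side's 65.000 N exceeds the other side's 23.390 N, so that mass slides down and the 8 kg mass slides up. Taking that direction as positive, Newton's second law for the whole system gives 65.000 − 23.390 = (8 + 13) a, so a = 41.610 / 21 = 1.9814 m/s².

1.98 m/s²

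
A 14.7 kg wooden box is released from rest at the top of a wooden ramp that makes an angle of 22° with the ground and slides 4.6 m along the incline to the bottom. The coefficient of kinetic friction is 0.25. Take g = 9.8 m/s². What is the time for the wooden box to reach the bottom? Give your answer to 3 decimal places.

2.564 s

The weight component along the incline is mg sin 22° = 53.966 N and the normal force is N = mg cos 22° = 133.570 N.
Friction up the slope is f = μN = 0.25 × 133.570 = 33.392 N, so the net downslope force is 53.966 − 33.392 = 20.574 N and a = 20.574 / 14.7 = 1.3996 m/s².
Starting from rest, L = ½at², so t = √(2L/a) = √(2 × 4.6 / 1.3996) = 2.5638 s.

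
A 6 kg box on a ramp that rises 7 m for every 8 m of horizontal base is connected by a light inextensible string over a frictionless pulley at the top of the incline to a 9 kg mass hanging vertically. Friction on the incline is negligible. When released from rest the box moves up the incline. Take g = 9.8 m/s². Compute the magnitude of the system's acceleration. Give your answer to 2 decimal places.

For the box on the incline: the weight component along the slope is m₁g sin 41.19° = 6 × 9.8 × 0.6585 = 38.720 N and the normal force is N = m₁g cos 41.19° = 44.252 N.
Newton's second law for the box (up-slope positive): T − 38.720 = 6 a. For the hanging mass (downward positive): 9 × 9.8 − T = 9 a.
Adding the two equations eliminates T: 49.480 = 15 a, so a = 3.2987 m/s².

3.30 m/s²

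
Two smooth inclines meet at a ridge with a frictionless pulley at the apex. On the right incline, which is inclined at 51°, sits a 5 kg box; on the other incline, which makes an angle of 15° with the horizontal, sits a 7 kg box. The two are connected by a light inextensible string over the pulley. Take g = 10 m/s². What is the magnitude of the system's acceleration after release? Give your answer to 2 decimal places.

Resolve each weight along its own incline: the 5 kg mass has component 5 × 10 × sin 51° = 38.857 N down its slope, and the 7 kg mass has 7 × 10 × sin 15° = 18.117 N down its slope.
The 5 kg side's 38.857 N exceeds the other side's 18.117 N, so that mass slides down and the 7 kg mass slides up. Taking that direction as positive, Newton's second law for the whole system gives 38.857 − 18.117 = (5 + 7) a, so a = 20.740 / 12 = 1.7283 m/s².

1.73 m/s²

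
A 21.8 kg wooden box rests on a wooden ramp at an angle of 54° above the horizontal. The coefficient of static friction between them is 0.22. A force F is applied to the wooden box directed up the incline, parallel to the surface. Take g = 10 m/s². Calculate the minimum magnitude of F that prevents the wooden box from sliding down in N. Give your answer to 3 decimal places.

148.176 N

The normal force is N = mg cos 54° = 128.137 N. With F at its minimum the wooden box is on the verge of sliding down, so static friction is at its maximum μ_s N = 0.22 × 128.137 = 28.190 N and acts up the slope.
Equilibrium along the incline: F + μ_s N = mg sin 54°, so F = 176.366 − 28.190 = 148.176 N.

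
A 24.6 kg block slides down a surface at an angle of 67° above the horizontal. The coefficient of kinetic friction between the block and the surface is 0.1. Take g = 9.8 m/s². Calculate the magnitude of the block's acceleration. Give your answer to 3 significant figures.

Resolving the weight along the incline: the component pulling the block down the slope is mg sin 67° = 24.6 × 9.8 × 0.9205 = 221.914 N, and the normal force is N = mg cos 67° = 24.6 × 9.8 × 0.3907 = 94.190 N.
Kinetic friction acts up the slope with magnitude f = μN = 0.1 × 94.190 = 9.419 N.
Net force along the incline is 221.914 − 9.419 = 212.495 N, so a = 212.495 / 24.6 = 8.6380 m/s².

8.64 m/s²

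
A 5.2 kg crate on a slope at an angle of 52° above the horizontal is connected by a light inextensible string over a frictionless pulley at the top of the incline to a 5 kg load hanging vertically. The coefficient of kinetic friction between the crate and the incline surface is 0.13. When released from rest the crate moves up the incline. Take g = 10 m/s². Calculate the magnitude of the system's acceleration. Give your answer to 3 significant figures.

0.477 m/s²

For the crate on the incline: the weight component along the slope is m₁g sin 52° = 5.2 × 10 × 0.7880 = 40.976 N and the normal force is N = m₁g cos 52° = 32.014 N.
Kinetic friction opposes the crate's motion up the incline: f = μN = 0.13 × 32.014 = 4.162 N acting down the slope.
Newton's second law for the crate (up-slope positive): T − 40.976 − 4.162 = 5.2 a. For the hanging load (downward positive): 5 × 10 − T = 5 a.
Adding the two equations eliminates T: 4.862 = 10.2 a, so a = 0.4767 m/s².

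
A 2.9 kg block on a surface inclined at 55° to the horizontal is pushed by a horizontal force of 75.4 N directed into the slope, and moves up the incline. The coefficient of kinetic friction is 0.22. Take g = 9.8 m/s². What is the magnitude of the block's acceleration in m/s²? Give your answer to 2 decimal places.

The horizontal push has components F cos 55° = 75.4 × 0.5736 = 43.249 N up the incline and F sin 55° = 75.4 × 0.8192 = 61.768 N pressing into the surface.
The normal force is therefore N = mg cos 55° + F sin 55° = 16.302 + 61.768 = 78.070 N, and kinetic friction down the slope is μN = 0.22 × 78.070 = 17.175 N.
Along the incline: F cos 55° − mg sin 55° − μN = ma, so 43.249 − 23.282 − 17.175 = 2.9 a, giving a = 0.9628 m/s².

0.96 m/s²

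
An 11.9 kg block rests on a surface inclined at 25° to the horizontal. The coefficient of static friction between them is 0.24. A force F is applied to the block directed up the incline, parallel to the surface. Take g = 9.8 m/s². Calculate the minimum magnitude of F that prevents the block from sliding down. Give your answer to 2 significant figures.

24 N

The normal force is N = mg cos 25° = 105.694 N. With F at its minimum the block is on the verge of sliding down, so static friction is at its maximum μ_s N = 0.24 × 105.694 = 25.367 N and acts up the slope.
Equilibrium along the incline: F + μ_s N = mg sin 25°, so F = 49.286 − 25.367 = 23.919 N.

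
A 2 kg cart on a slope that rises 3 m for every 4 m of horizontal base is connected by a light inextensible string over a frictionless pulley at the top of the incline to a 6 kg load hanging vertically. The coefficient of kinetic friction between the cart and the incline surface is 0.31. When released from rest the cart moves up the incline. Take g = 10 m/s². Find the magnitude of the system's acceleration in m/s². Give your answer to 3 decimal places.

For the cart on the incline: the weight component along the slope is m₁g sin 36.87° = 2 × 10 × 0.6000 = 12.000 N and the normal force is N = m₁g cos 36.87° = 16.000 N.
Kinetic friction opposes the cart's motion up the incline: f = μN = 0.31 × 16.000 = 4.960 N acting down the slope.
Newton's second law for the cart (up-slope positive): T − 12.000 − 4.960 = 2 a. For the hanging load (downward positive): 6 × 10 − T = 6 a.
Adding the two equations eliminates T: 43.040 = 8 a, so a = 5.3800 m/s².

5.380 m/s²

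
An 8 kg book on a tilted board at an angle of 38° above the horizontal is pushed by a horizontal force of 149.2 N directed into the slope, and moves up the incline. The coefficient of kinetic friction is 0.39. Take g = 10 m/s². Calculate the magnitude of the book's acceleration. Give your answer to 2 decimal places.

The horizontal push has components F cos 38° = 149.2 × 0.7880 = 117.570 N up the incline and F sin 38° = 149.2 × 0.6157 = 91.862 N pressing into the surface.
The normal force is therefore N = mg cos 38° + F sin 38° = 63.040 + 91.862 = 154.902 N, and kinetic friction down the slope is μN = 0.39 × 154.902 = 60.412 N.
Along the incline: F cos 38° − mg sin 38° − μN = ma, so 117.570 − 49.256 − 60.412 = 8 a, giving a = 0.9877 m/s².

0.99 m/s²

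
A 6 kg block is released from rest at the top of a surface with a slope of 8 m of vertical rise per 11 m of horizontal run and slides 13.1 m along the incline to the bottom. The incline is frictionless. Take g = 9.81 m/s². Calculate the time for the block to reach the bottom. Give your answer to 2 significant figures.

2.1 s

The weight component along the incline is mg sin 36.03° = 34.620 N and the normal force is N = mg cos 36.03° = 47.602 N.
With no friction, a = g sin 36.03° = 5.7700 m/s².
Starting from rest, L = ½at², so t = √(2L/a) = √(2 × 13.1 / 5.7700) = 2.1309 s.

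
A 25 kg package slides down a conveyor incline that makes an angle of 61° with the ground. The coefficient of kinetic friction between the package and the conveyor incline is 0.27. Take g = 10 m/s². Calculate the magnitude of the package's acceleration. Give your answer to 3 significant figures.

7.44 m/s²

Resolving the weight along the incline: the component pulling the package down the slope is mg sin 61° = 25 × 10 × 0.8746 = 218.650 N, and the normal force is N = mg cos 61° = 25 × 10 × 0.4848 = 121.200 N.
Kinetic friction acts up the slope with magnitude f = μN = 0.27 × 121.200 = 32.724 N.
Net force along the incline is 218.650 − 32.724 = 185.926 N, so a = 185.926 / 25 = 7.4370 m/s².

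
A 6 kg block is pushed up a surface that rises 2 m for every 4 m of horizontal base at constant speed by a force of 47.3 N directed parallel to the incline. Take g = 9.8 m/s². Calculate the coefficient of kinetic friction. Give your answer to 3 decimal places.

At constant speed ΣF = 0 along the incline. The applied 47.3 N acts up the slope; the weight component mg sin 26.57° = 26.296 N and kinetic friction μN both act down the slope.
So 47.3 = 26.296 + μ × 52.592, giving μ = (47.3 − 26.296) / 52.592 = 0.3994.

0.399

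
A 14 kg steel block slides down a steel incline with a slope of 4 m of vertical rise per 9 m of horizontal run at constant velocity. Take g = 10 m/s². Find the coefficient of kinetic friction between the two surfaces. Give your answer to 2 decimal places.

At constant velocity the net force along the incline is zero: mg sin 23.96° = μ mg cos 23.96°.
So μ = tan 23.96° = 0.4061 / 0.9138 = 0.4444.

0.44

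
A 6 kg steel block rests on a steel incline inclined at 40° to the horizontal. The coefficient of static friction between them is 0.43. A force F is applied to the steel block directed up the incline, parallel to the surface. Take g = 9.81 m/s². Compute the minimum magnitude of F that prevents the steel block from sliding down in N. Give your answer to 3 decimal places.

18.446 N

The normal force is N = mg cos 40° = 45.089 N. With F at its minimum the steel block is on the verge of sliding down, so static friction is at its maximum μ_s N = 0.43 × 45.089 = 19.388 N and acts up the slope.
Equilibrium along the incline: F + μ_s N = mg sin 40°, so F = 37.834 − 19.388 = 18.446 N.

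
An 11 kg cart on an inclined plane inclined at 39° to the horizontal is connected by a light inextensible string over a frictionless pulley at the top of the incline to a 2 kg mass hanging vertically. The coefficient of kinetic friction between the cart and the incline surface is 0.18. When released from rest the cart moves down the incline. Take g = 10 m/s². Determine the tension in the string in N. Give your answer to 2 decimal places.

25.21 N

For the cart on the incline: the weight component along the slope is m₁g sin 39° = 11 × 10 × 0.6293 = 69.223 N and the normal force is N = m₁g cos 39° = 85.486 N.
Kinetic friction opposes the cart's motion down the incline: f = μN = 0.18 × 85.486 = 15.387 N acting up the slope.
Newton's second law for the cart (down-slope positive): 69.223 − 15.387 − T = 11 a. For the hanging mass (upward positive): T − 2 × 10 = 2 a.
Adding the two equations eliminates T: 33.836 = 13 a, so a = 2.6028 m/s².
Then from the hanging mass's equation, T = 2 × (10 + 2.6028) = 25.206 N.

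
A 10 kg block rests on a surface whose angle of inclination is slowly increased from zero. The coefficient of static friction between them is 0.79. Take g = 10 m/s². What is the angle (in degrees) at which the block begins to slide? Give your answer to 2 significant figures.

38°

At the threshold of sliding, static friction is at its maximum μ_s N and exactly balances the weight component along the incline: mg sin θ = μ_s mg cos θ.
Hence tan θ = μ_s = 0.79, so θ = arctan(0.79) = 38.3087°.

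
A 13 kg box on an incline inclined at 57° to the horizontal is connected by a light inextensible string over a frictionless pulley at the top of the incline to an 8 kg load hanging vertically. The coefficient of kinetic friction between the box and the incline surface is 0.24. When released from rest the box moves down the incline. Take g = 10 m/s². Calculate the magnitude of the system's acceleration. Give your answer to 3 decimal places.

0.573 m/s²

For the box on the incline: the weight component along the slope is m₁g sin 57° = 13 × 10 × 0.8387 = 109.031 N and the normal force is N = m₁g cos 57° = 70.803 N.
Kinetic friction opposes the box's motion down the incline: f = μN = 0.24 × 70.803 = 16.993 N acting up the slope.
Newton's second law for the box (down-slope positive): 109.031 − 16.993 − T = 13 a. For the hanging load (upward positive): T − 8 × 10 = 8 a.
Adding the two equations eliminates T: 12.038 = 21 a, so a = 0.5732 m/s².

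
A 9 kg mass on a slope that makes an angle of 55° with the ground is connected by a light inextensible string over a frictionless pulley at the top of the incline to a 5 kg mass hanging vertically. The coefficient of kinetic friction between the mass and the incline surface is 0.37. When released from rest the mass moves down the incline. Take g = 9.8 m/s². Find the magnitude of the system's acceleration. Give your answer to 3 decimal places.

For the mass on the incline: the weight component along the slope is m₁g sin 55° = 9 × 9.8 × 0.8192 = 72.253 N and the normal force is N = m₁g cos 55° = 50.589 N.
Kinetic friction opposes the mass's motion down the incline: f = μN = 0.37 × 50.589 = 18.718 N acting up the slope.
Newton's second law for the mass (down-slope positive): 72.253 − 18.718 − T = 9 a. For the hanging mass (upward positive): T − 5 × 9.8 = 5 a.
Adding the two equations eliminates T: 4.535 = 14 a, so a = 0.3239 m/s².

0.324 m/s²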